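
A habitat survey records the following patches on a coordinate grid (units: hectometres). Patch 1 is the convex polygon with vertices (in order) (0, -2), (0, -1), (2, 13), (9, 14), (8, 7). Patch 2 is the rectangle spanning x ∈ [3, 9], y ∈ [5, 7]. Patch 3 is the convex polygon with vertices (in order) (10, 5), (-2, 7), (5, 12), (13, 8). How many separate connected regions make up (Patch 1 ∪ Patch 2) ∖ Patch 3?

2

(Patch 1 ∪ Patch 2) ∖ Patch 3 splits into 2 disjoint pieces (area 25.927, area 17.4333).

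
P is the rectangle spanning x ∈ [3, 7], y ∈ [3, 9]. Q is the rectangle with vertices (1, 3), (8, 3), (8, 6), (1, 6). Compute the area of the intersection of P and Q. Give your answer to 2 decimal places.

|P∩Q|: x∈[3,7], y∈[3,6] → 4·3 = 12.

12.00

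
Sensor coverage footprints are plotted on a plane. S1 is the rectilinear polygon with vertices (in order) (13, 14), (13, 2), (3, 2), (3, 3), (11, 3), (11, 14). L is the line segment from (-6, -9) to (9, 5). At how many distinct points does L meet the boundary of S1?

2

The segment meets the boundary at (6.857,3), (5.786,2).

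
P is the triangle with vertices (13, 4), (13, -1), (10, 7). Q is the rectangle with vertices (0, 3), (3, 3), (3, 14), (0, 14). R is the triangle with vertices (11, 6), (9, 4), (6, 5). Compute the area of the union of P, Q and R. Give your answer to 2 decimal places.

44.39

By inclusion–exclusion:
Individual areas: |P| = 7.5, |Q| = 33, |R| = 4.
|P∩Q| = 0.
|P∩R| = 0.1057.
|Q∩R| = 0.
|P∩Q∩R| = 0.
|P ∪ Q ∪ R| = 44.5 − 0.1057 + 0 = 44.39.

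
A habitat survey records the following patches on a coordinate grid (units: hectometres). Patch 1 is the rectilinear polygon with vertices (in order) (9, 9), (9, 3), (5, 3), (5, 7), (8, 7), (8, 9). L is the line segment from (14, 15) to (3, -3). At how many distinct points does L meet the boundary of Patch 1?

2

The segment meets the boundary at (6.667,3), (9,6.818).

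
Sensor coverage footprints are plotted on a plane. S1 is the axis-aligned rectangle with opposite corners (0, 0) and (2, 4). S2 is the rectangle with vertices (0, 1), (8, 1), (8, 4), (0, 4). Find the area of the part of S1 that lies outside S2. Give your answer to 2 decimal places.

|S1∩S2|: x∈[0,2], y∈[1,4] → 2·3 = 6.
|S1| = 8.
|S1 ∖ S2| = |S1| − |S1∩S2| = 8 − 6 = 2.00.

2.00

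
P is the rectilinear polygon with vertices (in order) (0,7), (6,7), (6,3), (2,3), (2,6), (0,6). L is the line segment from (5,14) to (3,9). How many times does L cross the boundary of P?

0

The segment lies entirely outside P and never meets its boundary.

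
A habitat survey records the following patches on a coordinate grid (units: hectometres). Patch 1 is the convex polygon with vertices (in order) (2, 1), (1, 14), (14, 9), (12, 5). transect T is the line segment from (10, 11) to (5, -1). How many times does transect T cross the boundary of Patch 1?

The segment meets the boundary at (6.6,2.84), (9.834,10.602).

2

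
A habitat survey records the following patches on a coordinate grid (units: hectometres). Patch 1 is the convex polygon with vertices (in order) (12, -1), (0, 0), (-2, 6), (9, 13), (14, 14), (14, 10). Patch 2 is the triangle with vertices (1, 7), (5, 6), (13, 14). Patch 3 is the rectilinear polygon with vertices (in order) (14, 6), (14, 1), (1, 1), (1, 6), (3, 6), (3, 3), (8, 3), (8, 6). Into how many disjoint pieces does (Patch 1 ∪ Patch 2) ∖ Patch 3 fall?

1

(Patch 1 ∪ Patch 2) ∖ Patch 3 is a single connected region.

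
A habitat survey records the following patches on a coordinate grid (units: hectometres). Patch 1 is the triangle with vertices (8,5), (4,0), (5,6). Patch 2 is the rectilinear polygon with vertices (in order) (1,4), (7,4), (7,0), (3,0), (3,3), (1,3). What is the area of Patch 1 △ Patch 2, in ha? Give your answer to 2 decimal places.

17.42

|Patch 1| = 9.5, |Patch 2| = 18, |Patch 1∩Patch 2| = 5.0417.
|Patch 1 △ Patch 2| = |Patch 1| + |Patch 2| − 2·|Patch 1∩Patch 2| = 9.5 + 18 − 10.0833 = 17.42.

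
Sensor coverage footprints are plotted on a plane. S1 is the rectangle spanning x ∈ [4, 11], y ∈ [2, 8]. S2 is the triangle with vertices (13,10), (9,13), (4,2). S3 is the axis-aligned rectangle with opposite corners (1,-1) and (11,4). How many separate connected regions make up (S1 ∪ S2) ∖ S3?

1

(S1 ∪ S2) ∖ S3 is a single connected region.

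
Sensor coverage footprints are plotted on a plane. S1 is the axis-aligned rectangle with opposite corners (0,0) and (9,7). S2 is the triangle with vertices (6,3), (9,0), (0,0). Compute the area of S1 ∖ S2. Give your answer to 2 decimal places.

|S1| = 63, |S1∩S2| = 13.5.
|S1 ∖ S2| = |S1| − |S1∩S2| = 63 − 13.5 = 49.50.

49.50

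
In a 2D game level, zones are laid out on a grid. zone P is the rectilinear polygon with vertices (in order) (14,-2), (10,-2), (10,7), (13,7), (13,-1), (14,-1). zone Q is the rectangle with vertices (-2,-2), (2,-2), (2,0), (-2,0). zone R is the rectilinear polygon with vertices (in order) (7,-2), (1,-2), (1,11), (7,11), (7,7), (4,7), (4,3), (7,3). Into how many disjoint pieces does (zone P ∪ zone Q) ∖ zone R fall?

(zone P ∪ zone Q) ∖ zone R splits into 2 disjoint pieces (area 28, area 6).

2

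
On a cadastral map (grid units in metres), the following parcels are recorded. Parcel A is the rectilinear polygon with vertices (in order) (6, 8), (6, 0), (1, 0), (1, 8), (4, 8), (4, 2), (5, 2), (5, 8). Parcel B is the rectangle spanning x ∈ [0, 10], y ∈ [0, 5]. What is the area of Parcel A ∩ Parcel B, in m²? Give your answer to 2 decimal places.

22.00

The intersection is the polygon with vertices (6,0), (1,0), (1,5), (4,5), (4,2), (5,2), (5,5), (6,5).
By the shoelace formula its area is 22.00.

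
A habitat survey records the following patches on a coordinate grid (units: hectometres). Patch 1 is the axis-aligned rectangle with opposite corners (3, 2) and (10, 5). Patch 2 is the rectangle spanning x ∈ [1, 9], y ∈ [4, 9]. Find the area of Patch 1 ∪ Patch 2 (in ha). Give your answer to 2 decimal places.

55.00

By inclusion–exclusion:
Individual areas: |Patch 1| = 21, |Patch 2| = 40.
|Patch 1∩Patch 2|: x∈[3,9], y∈[4,5] → 6·1 = 6.
|Patch 1 ∪ Patch 2| = 61 − 6 = 55.00.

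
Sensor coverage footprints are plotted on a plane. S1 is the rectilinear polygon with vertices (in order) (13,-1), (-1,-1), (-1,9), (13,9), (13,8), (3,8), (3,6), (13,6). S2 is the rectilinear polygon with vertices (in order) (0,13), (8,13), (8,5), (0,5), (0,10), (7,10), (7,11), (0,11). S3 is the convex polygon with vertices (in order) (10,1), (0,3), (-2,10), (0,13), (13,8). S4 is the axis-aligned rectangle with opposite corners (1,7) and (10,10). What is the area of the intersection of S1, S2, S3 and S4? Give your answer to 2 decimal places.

9.00

The intersection is the polygon with vertices (3,8), (3,7), (1,7), (1,9), (8,9), (8,8).
By the shoelace formula its area is 9.00.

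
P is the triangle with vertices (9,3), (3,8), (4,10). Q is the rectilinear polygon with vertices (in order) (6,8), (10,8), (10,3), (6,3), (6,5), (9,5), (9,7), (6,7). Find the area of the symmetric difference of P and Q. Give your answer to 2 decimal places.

20.53

|P| = 8.5, |Q| = 14, |P∩Q| = 0.9857.
|P △ Q| = |P| + |Q| − 2·|P∩Q| = 8.5 + 14 − 1.9714 = 20.53.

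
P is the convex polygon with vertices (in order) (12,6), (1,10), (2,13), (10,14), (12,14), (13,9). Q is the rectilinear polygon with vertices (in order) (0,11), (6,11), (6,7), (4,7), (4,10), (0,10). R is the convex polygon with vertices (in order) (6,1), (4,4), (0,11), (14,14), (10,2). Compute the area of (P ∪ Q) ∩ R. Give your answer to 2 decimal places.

|P ∪ Q| = 67.7576.
|(P ∪ Q) ∩ R| = 53.67.

53.67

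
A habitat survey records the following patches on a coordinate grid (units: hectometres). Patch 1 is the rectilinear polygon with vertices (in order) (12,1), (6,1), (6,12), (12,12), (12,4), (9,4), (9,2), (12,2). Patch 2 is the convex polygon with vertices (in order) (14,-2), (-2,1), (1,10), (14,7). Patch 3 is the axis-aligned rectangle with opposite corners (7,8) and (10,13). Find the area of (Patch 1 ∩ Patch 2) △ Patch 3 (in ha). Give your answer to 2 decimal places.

|Patch 1 ∩ Patch 2| = 36.9231.
|(Patch 1 ∩ Patch 2) ∩ Patch 3| = 0.8205.
|(Patch 1 ∩ Patch 2) △ Patch 3| = 36.9231 + 15 − 1.641 = 50.28.

50.28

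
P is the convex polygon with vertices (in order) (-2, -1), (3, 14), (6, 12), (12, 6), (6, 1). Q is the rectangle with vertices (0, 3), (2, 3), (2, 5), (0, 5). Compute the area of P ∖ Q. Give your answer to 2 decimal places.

100.50

|P| = 104.5, |P∩Q| = 4.
|P ∖ Q| = |P| − |P∩Q| = 104.5 − 4 = 100.50.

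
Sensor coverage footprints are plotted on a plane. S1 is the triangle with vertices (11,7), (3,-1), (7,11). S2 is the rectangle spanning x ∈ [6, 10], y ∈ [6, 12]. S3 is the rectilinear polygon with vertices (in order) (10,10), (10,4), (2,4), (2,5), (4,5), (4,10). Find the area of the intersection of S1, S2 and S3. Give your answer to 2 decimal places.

The intersection is the polygon with vertices (10,8), (10,6), (6,6), (6,8), (6.667,10), (8,10).
By the shoelace formula its area is 13.33.

13.33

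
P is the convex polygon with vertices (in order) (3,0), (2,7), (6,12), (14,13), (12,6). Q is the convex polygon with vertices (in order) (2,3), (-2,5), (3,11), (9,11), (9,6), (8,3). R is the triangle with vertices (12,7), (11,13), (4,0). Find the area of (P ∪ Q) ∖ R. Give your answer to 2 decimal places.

|P ∪ Q| = 109.15.
|(P ∪ Q) ∩ R| = 26.5679.
|(P ∪ Q) ∖ R| = 109.15 − 26.5679 = 82.58.

82.58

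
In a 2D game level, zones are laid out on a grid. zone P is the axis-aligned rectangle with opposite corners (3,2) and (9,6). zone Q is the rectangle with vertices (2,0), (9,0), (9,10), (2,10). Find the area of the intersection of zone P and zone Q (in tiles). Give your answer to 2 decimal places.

|zone P∩zone Q|: x∈[3,9], y∈[2,6] → 6·4 = 24.

24.00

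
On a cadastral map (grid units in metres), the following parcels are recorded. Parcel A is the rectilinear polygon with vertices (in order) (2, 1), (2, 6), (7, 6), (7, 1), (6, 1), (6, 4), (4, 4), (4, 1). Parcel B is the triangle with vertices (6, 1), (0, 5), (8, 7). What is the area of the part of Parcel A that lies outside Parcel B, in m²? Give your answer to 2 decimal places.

6.00

|Parcel A| = 19, |Parcel A∩Parcel B| = 13.
|Parcel A ∖ Parcel B| = |Parcel A| − |Parcel A∩Parcel B| = 19 − 13 = 6.00.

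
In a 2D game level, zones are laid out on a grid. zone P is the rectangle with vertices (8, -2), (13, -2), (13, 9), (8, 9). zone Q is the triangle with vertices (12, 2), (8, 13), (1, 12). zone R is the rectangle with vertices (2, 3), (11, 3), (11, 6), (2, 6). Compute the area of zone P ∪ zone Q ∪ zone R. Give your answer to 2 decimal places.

101.61

By inclusion–exclusion:
Individual areas: |zone P| = 55, |zone Q| = 40.5, |zone R| = 27.
|zone P∩zone Q| = 11.8182.
|zone P∩zone R|: x∈[8,11], y∈[3,6] → 3·3 = 9.
|zone Q∩zone R| = 4.9659.
|zone P∩zone Q∩zone R| = 4.8932.
|zone P ∪ zone Q ∪ zone R| = 122.5 − 25.7841 + 4.8932 = 101.61.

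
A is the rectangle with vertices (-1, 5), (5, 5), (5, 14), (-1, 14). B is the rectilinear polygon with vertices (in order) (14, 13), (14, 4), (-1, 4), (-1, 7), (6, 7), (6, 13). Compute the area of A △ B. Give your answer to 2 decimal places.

123.00

|A| = 54, |B| = 93, |A∩B| = 12.
|A △ B| = |A| + |B| − 2·|A∩B| = 54 + 93 − 24 = 123.00.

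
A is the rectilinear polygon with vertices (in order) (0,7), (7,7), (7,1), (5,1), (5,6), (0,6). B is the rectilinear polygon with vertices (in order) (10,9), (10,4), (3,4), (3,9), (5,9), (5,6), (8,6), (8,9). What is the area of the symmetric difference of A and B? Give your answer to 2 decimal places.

|A| = 17, |B| = 26, |A∩B| = 6.
|A △ B| = |A| + |B| − 2·|A∩B| = 17 + 26 − 12 = 31.00.

31.00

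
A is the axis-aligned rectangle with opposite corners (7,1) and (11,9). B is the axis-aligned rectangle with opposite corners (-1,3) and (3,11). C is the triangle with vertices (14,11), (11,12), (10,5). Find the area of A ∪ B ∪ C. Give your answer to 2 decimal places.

By inclusion–exclusion:
Individual areas: |A| = 32, |B| = 32, |C| = 11.
|A∩B| = 0 (no overlap).
|A∩C| = 2.1071.
|B∩C| = 0.
|A∩B∩C| = 0.
|A ∪ B ∪ C| = 75 − 2.1071 + 0 = 72.89.

72.89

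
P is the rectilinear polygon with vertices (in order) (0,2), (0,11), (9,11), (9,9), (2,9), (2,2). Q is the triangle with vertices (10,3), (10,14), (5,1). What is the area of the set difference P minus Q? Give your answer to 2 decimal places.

30.92

|P| = 32, |P∩Q| = 1.0769.
|P ∖ Q| = |P| − |P∩Q| = 32 − 1.0769 = 30.92.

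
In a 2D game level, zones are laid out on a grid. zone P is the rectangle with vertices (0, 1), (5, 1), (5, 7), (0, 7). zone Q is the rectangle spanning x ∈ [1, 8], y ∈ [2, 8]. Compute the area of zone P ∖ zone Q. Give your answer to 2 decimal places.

10.00

|zone P∩zone Q|: x∈[1,5], y∈[2,7] → 4·5 = 20.
|zone P| = 30.
|zone P ∖ zone Q| = |zone P| − |zone P∩zone Q| = 30 − 20 = 10.00.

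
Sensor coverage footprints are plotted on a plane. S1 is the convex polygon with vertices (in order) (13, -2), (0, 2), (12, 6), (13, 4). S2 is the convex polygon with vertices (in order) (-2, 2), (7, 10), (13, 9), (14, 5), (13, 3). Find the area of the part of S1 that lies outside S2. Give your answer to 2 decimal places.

33.33

|S1| = 53, |S1∩S2| = 19.6667.
|S1 ∖ S2| = |S1| − |S1∩S2| = 53 − 19.6667 = 33.33.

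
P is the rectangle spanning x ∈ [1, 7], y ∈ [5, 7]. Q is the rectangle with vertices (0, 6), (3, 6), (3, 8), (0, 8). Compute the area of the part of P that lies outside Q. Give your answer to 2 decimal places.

10.00

|P∩Q|: x∈[1,3], y∈[6,7] → 2·1 = 2.
|P| = 12.
|P ∖ Q| = |P| − |P∩Q| = 12 − 2 = 10.00.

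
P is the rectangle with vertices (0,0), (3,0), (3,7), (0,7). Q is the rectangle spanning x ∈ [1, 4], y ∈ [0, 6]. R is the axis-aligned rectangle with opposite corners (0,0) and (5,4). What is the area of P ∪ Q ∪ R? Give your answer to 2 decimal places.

By inclusion–exclusion:
Individual areas: |P| = 21, |Q| = 18, |R| = 20.
|P∩Q|: x∈[1,3], y∈[0,6] → 2·6 = 12.
|P∩R|: x∈[0,3], y∈[0,4] → 3·4 = 12.
|Q∩R|: x∈[1,4], y∈[0,4] → 3·4 = 12.
|P∩Q∩R| = 8.
|P ∪ Q ∪ R| = 59 − 36 + 8 = 31.00.

31.00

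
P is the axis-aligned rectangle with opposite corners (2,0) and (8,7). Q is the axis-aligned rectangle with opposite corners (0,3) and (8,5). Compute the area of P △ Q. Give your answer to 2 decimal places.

|P∩Q|: x∈[2,8], y∈[3,5] → 6·2 = 12.
|P △ Q| = |P| + |Q| − 2·|P∩Q| = 42 + 16 − 24 = 34.00.

34.00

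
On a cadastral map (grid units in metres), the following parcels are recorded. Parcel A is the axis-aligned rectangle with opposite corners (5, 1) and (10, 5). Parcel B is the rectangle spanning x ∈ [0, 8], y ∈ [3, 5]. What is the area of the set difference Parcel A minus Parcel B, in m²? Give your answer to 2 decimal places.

|Parcel A∩Parcel B|: x∈[5,8], y∈[3,5] → 3·2 = 6.
|Parcel A| = 20.
|Parcel A ∖ Parcel B| = |Parcel A| − |Parcel A∩Parcel B| = 20 − 6 = 14.00.

14.00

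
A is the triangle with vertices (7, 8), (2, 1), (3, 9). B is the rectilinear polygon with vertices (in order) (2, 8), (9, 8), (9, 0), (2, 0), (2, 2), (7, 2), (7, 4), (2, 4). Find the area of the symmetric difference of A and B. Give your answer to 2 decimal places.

|A| = 16.5, |B| = 46, |A∩B| = 12.0804.
|A △ B| = |A| + |B| − 2·|A∩B| = 16.5 + 46 − 24.1607 = 38.34.

38.34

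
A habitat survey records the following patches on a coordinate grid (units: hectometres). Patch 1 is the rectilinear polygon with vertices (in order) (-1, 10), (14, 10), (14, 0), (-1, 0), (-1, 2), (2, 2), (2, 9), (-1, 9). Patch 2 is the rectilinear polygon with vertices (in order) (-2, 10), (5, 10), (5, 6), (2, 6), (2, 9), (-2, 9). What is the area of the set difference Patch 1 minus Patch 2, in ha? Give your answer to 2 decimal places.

|Patch 1| = 129, |Patch 1∩Patch 2| = 15.
|Patch 1 ∖ Patch 2| = |Patch 1| − |Patch 1∩Patch 2| = 129 − 15 = 114.00.

114.00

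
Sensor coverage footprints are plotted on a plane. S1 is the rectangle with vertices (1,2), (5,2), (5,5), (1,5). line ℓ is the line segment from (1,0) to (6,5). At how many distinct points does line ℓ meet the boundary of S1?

The segment meets the boundary at (5,4), (3,2).

2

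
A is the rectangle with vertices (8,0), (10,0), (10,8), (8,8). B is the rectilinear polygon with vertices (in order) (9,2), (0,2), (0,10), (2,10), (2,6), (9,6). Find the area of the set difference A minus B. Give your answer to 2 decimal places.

12.00

|A| = 16, |A∩B| = 4.
|A ∖ B| = |A| − |A∩B| = 16 − 4 = 12.00.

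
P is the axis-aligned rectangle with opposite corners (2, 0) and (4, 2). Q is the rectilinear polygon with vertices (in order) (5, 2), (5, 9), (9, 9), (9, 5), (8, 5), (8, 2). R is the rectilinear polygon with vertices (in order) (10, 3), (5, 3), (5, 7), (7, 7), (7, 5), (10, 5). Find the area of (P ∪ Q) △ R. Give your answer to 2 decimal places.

|P ∪ Q| = 29.
|(P ∪ Q) ∩ R| = 10.
|(P ∪ Q) △ R| = 29 + 14 − 20 = 23.00.

23.00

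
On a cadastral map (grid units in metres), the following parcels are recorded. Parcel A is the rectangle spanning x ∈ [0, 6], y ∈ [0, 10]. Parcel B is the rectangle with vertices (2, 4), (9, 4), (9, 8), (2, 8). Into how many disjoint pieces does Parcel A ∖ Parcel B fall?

Parcel A ∖ Parcel B is a single connected region.

1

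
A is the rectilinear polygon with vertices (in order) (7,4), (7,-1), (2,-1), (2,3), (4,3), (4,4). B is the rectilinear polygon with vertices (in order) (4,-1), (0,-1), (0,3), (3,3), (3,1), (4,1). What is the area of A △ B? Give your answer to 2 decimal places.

|A| = 23, |B| = 14, |A∩B| = 6.
|A △ B| = |A| + |B| − 2·|A∩B| = 23 + 14 − 12 = 25.00.

25.00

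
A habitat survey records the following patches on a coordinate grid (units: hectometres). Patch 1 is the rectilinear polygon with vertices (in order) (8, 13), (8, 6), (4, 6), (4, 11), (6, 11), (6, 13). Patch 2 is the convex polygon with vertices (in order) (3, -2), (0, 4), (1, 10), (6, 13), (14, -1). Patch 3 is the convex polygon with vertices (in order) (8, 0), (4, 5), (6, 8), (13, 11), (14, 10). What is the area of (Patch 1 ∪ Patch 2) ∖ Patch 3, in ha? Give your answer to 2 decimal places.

96.53

|Patch 1 ∪ Patch 2| = 129.5.
|(Patch 1 ∪ Patch 2) ∩ Patch 3| = 32.9696.
|(Patch 1 ∪ Patch 2) ∖ Patch 3| = 129.5 − 32.9696 = 96.53.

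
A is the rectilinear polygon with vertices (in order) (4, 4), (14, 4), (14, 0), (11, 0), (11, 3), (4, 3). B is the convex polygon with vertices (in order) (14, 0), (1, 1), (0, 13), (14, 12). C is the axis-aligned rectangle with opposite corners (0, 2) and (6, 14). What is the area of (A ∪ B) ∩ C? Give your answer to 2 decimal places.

59.67

The region (A ∪ B) ∩ C is the polygon with vertices (0,13), (6,12.571), (6,2), (0.917,2).
By the shoelace formula its area is 59.67.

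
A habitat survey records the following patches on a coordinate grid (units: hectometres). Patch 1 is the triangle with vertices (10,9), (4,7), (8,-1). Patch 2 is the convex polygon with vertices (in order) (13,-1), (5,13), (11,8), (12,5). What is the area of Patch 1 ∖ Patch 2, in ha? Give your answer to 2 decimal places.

|Patch 1| = 28, |Patch 1∩Patch 2| = 3.7342.
|Patch 1 ∖ Patch 2| = |Patch 1| − |Patch 1∩Patch 2| = 28 − 3.7342 = 24.27.

24.27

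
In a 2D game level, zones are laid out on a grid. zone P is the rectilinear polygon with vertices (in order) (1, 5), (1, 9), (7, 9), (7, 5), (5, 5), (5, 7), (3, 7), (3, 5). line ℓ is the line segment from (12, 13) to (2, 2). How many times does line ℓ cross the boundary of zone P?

The segment meets the boundary at (7,7.5), (5,5.3).

2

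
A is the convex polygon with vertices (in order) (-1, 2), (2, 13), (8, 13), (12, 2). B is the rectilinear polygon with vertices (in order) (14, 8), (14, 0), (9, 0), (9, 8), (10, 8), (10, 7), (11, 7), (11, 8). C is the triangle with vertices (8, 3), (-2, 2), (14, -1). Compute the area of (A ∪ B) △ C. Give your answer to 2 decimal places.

|A ∪ B| = 132.0909.
|(A ∪ B) ∩ C| = 9.6986.
|(A ∪ B) △ C| = 132.0909 + 23 − 19.3972 = 135.69.

135.69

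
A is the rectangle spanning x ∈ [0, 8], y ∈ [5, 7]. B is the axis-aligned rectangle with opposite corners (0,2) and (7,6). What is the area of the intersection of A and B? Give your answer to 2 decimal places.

|A∩B|: x∈[0,7], y∈[5,6] → 7·1 = 7.

7.00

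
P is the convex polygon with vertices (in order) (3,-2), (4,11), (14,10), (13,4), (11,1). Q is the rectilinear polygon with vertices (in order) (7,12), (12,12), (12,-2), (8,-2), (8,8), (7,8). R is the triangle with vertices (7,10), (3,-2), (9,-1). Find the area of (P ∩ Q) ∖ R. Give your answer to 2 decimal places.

39.00

|P ∩ Q| = 41.1875.
|(P ∩ Q) ∩ R| = 2.1841.
|(P ∩ Q) ∖ R| = 41.1875 − 2.1841 = 39.00.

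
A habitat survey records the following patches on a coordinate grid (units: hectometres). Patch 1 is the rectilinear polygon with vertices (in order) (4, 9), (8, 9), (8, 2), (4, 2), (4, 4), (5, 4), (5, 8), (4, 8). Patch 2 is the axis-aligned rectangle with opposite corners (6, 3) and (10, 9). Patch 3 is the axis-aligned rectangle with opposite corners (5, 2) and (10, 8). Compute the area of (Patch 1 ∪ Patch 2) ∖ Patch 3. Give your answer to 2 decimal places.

8.00

|Patch 1 ∪ Patch 2| = 36.
|(Patch 1 ∪ Patch 2) ∩ Patch 3| = 28.
|(Patch 1 ∪ Patch 2) ∖ Patch 3| = 36 − 28 = 8.00.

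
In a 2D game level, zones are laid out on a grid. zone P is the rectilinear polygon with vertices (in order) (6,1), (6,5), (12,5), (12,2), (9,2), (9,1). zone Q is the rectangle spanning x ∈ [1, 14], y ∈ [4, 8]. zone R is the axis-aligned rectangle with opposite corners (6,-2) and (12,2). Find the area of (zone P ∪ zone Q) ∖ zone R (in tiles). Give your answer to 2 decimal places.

|zone P ∪ zone Q| = 67.
|(zone P ∪ zone Q) ∩ zone R| = 3.
|(zone P ∪ zone Q) ∖ zone R| = 67 − 3 = 64.00.

64.00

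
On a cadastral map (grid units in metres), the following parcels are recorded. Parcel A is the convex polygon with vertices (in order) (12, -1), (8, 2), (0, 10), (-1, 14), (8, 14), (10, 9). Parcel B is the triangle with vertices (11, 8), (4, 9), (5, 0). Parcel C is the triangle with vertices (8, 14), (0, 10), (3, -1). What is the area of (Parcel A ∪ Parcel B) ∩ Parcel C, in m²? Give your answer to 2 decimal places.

30.52

The region (Parcel A ∪ Parcel B) ∩ Parcel C is the polygon with vertices (4.375,5.625), (0,10), (8,14), (4.583,3.75).
By the shoelace formula its area is 30.52.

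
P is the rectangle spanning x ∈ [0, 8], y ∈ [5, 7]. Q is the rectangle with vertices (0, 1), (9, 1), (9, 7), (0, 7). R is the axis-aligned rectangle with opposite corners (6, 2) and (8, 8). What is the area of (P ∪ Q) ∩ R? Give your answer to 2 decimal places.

10.00

The region (P ∪ Q) ∩ R is the polygon with vertices (8,7), (8,2), (6,2), (6,7).
By the shoelace formula its area is 10.00.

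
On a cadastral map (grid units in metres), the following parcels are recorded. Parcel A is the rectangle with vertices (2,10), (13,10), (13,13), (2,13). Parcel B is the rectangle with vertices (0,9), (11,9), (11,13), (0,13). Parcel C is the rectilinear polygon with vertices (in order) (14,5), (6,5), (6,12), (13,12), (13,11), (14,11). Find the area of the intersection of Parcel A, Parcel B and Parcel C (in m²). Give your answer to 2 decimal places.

10.00

The intersection is the polygon with vertices (11,10), (6,10), (6,12), (11,12).
By the shoelace formula its area is 10.00.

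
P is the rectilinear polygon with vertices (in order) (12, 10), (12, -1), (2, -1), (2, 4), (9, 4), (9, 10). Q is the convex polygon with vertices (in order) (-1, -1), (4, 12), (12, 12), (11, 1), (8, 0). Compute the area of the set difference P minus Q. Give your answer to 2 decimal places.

15.82

|P| = 68, |P∩Q| = 52.1818.
|P ∖ Q| = |P| − |P∩Q| = 68 − 52.1818 = 15.82.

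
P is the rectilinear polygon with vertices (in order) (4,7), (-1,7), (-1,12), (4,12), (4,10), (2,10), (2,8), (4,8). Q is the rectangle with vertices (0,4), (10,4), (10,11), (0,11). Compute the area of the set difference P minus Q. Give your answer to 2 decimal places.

|P| = 21, |P∩Q| = 12.
|P ∖ Q| = |P| − |P∩Q| = 21 − 12 = 9.00.

9.00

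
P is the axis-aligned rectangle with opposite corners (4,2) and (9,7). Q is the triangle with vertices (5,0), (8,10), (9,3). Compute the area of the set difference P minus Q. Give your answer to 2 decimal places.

13.56

|P| = 25, |P∩Q| = 11.4405.
|P ∖ Q| = |P| − |P∩Q| = 25 − 11.4405 = 13.56.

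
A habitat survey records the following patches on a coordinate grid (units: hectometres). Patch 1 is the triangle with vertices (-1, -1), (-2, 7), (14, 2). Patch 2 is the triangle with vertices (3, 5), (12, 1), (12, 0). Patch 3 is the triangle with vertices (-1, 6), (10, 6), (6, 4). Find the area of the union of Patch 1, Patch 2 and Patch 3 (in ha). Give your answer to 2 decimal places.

70.36

By inclusion–exclusion:
Individual areas: |Patch 1| = 61.5, |Patch 2| = 4.5, |Patch 3| = 11.
|Patch 1∩Patch 2| = 3.0852.
|Patch 1∩Patch 3| = 3.5538.
|Patch 2∩Patch 3| = 0.0265.
|Patch 1∩Patch 2∩Patch 3| = 0.0265.
|Patch 1 ∪ Patch 2 ∪ Patch 3| = 77 − 6.6655 + 0.0265 = 70.36.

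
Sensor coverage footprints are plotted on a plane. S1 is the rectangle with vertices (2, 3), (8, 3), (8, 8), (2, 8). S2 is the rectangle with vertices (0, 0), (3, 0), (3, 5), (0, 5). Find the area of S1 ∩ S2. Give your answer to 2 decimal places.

|S1∩S2|: x∈[2,3], y∈[3,5] → 1·2 = 2.

2.00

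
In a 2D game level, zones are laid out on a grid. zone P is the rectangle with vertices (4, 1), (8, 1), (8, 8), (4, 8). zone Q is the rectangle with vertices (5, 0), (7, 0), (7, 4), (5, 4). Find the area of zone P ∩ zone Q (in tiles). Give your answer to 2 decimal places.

6.00

|zone P∩zone Q|: x∈[5,7], y∈[1,4] → 2·3 = 6.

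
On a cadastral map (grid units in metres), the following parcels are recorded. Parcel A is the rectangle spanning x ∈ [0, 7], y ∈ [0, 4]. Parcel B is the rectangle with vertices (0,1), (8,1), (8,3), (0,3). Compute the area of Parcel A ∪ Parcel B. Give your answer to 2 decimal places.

30.00

By inclusion–exclusion:
Individual areas: |Parcel A| = 28, |Parcel B| = 16.
|Parcel A∩Parcel B|: x∈[0,7], y∈[1,3] → 7·2 = 14.
|Parcel A ∪ Parcel B| = 44 − 14 = 30.00.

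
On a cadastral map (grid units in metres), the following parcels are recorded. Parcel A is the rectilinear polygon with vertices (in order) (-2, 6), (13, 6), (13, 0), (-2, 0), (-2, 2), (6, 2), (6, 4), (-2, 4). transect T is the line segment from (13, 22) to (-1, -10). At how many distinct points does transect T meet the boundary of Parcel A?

The segment meets the boundary at (3.375,0), (4.25,2), (5.125,4), (6,6).

4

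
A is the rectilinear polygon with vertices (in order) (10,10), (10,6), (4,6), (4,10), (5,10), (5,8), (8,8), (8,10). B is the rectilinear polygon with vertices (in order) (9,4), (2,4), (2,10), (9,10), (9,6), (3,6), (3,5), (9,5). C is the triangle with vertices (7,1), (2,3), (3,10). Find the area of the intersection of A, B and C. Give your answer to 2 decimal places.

0.68

The intersection is the polygon with vertices (4,7.75), (4.778,6), (4,6).
By the shoelace formula its area is 0.68.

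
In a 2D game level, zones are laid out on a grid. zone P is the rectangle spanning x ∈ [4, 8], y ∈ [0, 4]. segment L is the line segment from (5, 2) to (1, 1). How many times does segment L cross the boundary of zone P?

The segment meets the boundary at (4,1.75).

1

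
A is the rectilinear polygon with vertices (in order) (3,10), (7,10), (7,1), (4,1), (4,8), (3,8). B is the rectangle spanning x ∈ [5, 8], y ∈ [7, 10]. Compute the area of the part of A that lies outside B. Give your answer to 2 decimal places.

23.00

|A| = 29, |A∩B| = 6.
|A ∖ B| = |A| − |A∩B| = 29 − 6 = 23.00.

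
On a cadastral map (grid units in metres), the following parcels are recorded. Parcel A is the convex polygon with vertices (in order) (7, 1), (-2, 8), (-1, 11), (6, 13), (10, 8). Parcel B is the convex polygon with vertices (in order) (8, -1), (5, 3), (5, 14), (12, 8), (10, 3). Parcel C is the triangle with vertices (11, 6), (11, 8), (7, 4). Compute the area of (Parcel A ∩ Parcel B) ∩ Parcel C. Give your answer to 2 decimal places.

0.92

The region (Parcel A ∩ Parcel B) ∩ Parcel C is the polygon with vertices (8.636,4.818), (7,4), (9.25,6.25).
By the shoelace formula its area is 0.92.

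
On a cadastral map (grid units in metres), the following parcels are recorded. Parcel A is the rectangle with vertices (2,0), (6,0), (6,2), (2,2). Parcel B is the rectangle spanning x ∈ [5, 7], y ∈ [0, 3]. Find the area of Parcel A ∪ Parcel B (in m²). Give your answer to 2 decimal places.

12.00

By inclusion–exclusion:
Individual areas: |Parcel A| = 8, |Parcel B| = 6.
|Parcel A∩Parcel B|: x∈[5,6], y∈[0,2] → 1·2 = 2.
|Parcel A ∪ Parcel B| = 14 − 2 = 12.00.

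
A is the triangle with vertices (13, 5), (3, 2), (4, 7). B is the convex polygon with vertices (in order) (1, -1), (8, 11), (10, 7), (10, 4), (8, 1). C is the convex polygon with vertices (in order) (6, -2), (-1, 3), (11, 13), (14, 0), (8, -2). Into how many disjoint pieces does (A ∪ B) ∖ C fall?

3

(A ∪ B) ∖ C splits into 3 disjoint pieces (area 1.9448, area 0.186, area 0.0061).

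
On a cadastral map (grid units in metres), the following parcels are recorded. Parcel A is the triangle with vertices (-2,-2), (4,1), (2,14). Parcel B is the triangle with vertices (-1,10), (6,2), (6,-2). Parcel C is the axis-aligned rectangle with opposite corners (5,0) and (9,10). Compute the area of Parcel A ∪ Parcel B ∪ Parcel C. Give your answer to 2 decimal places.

By inclusion–exclusion:
Individual areas: |Parcel A| = 42, |Parcel B| = 14, |Parcel C| = 40.
|Parcel A∩Parcel B| = 5.5322.
|Parcel A∩Parcel C| = 0.
|Parcel B∩Parcel C| = 2.5714.
|Parcel A∩Parcel B∩Parcel C| = 0.
|Parcel A ∪ Parcel B ∪ Parcel C| = 96 − 8.1036 + 0 = 87.90.

87.90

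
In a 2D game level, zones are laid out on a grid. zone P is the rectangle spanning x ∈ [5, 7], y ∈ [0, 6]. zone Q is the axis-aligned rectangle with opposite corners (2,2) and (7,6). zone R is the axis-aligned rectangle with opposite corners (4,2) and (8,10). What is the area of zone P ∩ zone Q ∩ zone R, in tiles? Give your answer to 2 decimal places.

The intersection is the polygon with vertices (5,2), (5,6), (7,6), (7,2).
By the shoelace formula its area is 8.00.

8.00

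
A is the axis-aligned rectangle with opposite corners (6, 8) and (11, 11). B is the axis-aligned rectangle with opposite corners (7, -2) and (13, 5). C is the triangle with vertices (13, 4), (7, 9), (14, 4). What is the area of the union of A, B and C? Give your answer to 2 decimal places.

58.86

By inclusion–exclusion:
Individual areas: |A| = 15, |B| = 42, |C| = 2.5.
|A∩B| = 0 (no overlap).
|A∩C| = 0.1.
|B∩C| = 0.5429.
|A∩B∩C| = 0.
|A ∪ B ∪ C| = 59.5 − 0.6429 + 0 = 58.86.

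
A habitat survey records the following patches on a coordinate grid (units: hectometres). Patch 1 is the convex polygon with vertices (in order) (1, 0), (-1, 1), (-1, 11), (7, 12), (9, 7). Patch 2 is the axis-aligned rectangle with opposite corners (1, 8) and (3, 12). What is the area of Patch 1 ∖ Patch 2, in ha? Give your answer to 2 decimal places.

|Patch 1| = 82, |Patch 1∩Patch 2| = 6.75.
|Patch 1 ∖ Patch 2| = |Patch 1| − |Patch 1∩Patch 2| = 82 − 6.75 = 75.25.

75.25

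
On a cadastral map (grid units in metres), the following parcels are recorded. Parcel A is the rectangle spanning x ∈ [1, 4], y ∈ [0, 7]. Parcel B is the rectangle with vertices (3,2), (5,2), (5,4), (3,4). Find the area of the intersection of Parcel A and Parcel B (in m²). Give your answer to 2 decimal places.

|Parcel A∩Parcel B|: x∈[3,4], y∈[2,4] → 1·2 = 2.

2.00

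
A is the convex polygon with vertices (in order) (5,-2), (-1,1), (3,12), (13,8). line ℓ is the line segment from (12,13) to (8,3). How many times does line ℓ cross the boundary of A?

The segment meets the boundary at (10.414,9.034).

1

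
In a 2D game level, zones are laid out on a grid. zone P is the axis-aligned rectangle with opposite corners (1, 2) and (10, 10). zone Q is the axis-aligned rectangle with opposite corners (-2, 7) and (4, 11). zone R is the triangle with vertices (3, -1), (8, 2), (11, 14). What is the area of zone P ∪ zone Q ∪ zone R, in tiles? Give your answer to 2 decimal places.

94.37

By inclusion–exclusion:
Individual areas: |zone P| = 72, |zone Q| = 24, |zone R| = 25.5.
|zone P∩zone Q|: x∈[1,4], y∈[7,10] → 3·3 = 9.
|zone P∩zone R| = 18.1333.
|zone Q∩zone R| = 0.
|zone P∩zone Q∩zone R| = 0.
|zone P ∪ zone Q ∪ zone R| = 121.5 − 27.1333 + 0 = 94.37.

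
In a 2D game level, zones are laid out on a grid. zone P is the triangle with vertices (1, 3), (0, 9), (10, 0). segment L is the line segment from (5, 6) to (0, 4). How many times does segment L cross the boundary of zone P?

2

The segment meets the boundary at (0.781,4.312), (3.846,5.538).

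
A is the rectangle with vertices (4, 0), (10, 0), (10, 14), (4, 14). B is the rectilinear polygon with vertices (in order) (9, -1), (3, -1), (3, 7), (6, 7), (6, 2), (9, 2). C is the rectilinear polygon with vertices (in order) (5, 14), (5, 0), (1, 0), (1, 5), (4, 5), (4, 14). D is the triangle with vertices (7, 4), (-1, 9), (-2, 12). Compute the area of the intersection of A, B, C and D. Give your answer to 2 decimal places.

0.66

The intersection is the polygon with vertices (4,6.667), (5,5.778), (5,5.25), (4,5.875).
By the shoelace formula its area is 0.66.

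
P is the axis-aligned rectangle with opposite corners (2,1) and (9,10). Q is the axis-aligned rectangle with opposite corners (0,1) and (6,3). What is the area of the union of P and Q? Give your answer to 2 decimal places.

67.00

By inclusion–exclusion:
Individual areas: |P| = 63, |Q| = 12.
|P∩Q|: x∈[2,6], y∈[1,3] → 4·2 = 8.
|P ∪ Q| = 75 − 8 = 67.00.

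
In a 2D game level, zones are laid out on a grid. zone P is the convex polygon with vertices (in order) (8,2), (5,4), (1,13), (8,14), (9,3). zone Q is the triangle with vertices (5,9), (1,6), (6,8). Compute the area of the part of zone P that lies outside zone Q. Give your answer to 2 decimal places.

|zone P| = 57.5, |zone P∩zone Q| = 2.4214.
|zone P ∖ zone Q| = |zone P| − |zone P∩zone Q| = 57.5 − 2.4214 = 55.08.

55.08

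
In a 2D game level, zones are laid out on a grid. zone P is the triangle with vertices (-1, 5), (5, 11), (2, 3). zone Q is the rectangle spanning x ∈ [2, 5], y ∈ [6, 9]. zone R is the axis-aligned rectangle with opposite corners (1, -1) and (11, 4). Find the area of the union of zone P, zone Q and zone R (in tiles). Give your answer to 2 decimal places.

By inclusion–exclusion:
Individual areas: |zone P| = 15, |zone Q| = 9, |zone R| = 50.
|zone P∩zone Q| = 4.5625.
|zone P∩zone R| = 0.8542.
|zone Q∩zone R| = 0 (no overlap).
|zone P∩zone Q∩zone R| = 0.
|zone P ∪ zone Q ∪ zone R| = 74 − 5.4167 + 0 = 68.58.

68.58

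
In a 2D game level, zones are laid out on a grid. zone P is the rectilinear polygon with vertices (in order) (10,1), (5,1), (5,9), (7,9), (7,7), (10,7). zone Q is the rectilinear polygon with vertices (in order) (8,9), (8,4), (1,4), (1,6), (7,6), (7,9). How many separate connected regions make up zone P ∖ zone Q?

2

zone P ∖ zone Q splits into 2 disjoint pieces (area 21, area 6).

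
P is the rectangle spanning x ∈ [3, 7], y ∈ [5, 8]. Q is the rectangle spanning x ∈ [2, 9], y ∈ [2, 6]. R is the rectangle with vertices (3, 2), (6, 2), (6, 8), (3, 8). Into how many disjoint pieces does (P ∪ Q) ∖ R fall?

(P ∪ Q) ∖ R splits into 2 disjoint pieces (area 14, area 4).

2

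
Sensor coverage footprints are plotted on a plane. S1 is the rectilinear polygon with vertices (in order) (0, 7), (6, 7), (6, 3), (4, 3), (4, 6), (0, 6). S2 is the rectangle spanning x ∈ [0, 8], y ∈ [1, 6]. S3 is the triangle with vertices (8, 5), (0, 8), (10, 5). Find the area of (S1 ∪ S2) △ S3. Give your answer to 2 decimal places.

45.00

|S1 ∪ S2| = 46.
|(S1 ∪ S2) ∩ S3| = 2.
|(S1 ∪ S2) △ S3| = 46 + 3 − 4 = 45.00.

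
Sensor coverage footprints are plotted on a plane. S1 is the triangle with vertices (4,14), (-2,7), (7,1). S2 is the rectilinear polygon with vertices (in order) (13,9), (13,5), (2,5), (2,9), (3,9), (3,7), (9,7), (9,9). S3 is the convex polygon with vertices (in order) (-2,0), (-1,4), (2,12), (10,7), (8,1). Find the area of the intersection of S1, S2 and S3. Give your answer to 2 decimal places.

9.69

The intersection is the polygon with vertices (2,5), (2,9), (3,9), (3,7), (5.615,7), (6.077,5).
By the shoelace formula its area is 9.69.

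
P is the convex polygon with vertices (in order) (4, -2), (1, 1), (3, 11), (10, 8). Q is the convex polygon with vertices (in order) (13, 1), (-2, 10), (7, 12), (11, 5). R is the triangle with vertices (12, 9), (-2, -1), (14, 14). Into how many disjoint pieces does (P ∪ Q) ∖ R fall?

2

(P ∪ Q) ∖ R splits into 2 disjoint pieces (area 34.7147, area 43.2755).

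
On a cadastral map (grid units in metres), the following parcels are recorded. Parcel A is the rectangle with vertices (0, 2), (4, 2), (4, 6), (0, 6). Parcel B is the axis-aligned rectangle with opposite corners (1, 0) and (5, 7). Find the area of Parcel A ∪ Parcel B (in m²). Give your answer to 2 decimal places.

32.00

By inclusion–exclusion:
Individual areas: |Parcel A| = 16, |Parcel B| = 28.
|Parcel A∩Parcel B|: x∈[1,4], y∈[2,6] → 3·4 = 12.
|Parcel A ∪ Parcel B| = 44 − 12 = 32.00.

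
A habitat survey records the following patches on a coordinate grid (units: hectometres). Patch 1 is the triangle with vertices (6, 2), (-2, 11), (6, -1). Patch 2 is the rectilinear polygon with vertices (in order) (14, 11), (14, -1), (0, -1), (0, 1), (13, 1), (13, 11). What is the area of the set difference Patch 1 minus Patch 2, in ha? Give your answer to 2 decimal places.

|Patch 1| = 12, |Patch 1∩Patch 2| = 1.3333.
|Patch 1 ∖ Patch 2| = |Patch 1| − |Patch 1∩Patch 2| = 12 − 1.3333 = 10.67.

10.67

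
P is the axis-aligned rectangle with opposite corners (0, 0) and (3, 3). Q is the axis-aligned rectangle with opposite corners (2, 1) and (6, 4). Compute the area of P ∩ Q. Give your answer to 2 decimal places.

|P∩Q|: x∈[2,3], y∈[1,3] → 1·2 = 2.

2.00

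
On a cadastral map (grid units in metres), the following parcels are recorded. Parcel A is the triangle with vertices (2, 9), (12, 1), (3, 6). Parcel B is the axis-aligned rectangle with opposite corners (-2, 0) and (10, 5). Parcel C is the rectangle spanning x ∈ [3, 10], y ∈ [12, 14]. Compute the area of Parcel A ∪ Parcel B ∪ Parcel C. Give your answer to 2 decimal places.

81.09

By inclusion–exclusion:
Individual areas: |Parcel A| = 11, |Parcel B| = 60, |Parcel C| = 14.
|Parcel A∩Parcel B| = 3.9111.
|Parcel A∩Parcel C| = 0.
|Parcel B∩Parcel C| = 0 (no overlap).
|Parcel A∩Parcel B∩Parcel C| = 0.
|Parcel A ∪ Parcel B ∪ Parcel C| = 85 − 3.9111 + 0 = 81.09.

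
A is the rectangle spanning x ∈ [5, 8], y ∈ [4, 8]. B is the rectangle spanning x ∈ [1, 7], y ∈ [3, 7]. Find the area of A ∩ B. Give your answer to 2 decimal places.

|A∩B|: x∈[5,7], y∈[4,7] → 2·3 = 6.

6.00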